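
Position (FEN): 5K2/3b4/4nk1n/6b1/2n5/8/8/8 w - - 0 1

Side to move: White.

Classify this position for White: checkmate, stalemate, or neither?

checkmate

White to move; white king on f8.
In check: yes, from the black knight on e6.
King squares — e7: attacked by Kf6; f7: attacked by Kf6; g7: attacked by Ne6; e8: attacked by Bd7; g8: attacked by Nh6.
Legal moves for White: none.
In check with no legal moves → checkmate.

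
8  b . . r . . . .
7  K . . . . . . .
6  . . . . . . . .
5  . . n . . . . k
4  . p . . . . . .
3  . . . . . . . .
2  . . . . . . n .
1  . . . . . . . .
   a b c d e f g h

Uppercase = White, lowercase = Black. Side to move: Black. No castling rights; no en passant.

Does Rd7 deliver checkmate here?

After Rd7: white king on a7; in check: yes, from the black rook on d7.
White has 3 legal replies: Kb8, Kxa8, Kb6.
In check but a legal move exists → not checkmate.

no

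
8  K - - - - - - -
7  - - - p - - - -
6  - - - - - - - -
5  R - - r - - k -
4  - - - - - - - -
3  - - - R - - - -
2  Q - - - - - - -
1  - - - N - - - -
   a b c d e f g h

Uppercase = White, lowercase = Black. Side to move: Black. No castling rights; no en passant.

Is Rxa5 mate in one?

After Rxa5: white king on a8; in check: yes, from the black rook on a5.
White has 3 legal replies: Kb8, Kb7, Qxa5+.
In check but a legal move exists → not checkmate.

no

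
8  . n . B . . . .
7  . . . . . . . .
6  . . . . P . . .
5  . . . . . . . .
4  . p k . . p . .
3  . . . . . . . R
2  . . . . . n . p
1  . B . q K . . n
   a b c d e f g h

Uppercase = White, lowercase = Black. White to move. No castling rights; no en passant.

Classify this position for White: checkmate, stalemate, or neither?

checkmate

White to move; white king on e1.
In check: yes, from the black queen on d1.
King squares — d1: attacked by Nf2; f1: attacked by Qd1; d2: attacked by Qd1; e2: attacked by Qd1; f2: attacked by Nh1.
Legal moves for White: none.
In check with no legal moves → checkmate.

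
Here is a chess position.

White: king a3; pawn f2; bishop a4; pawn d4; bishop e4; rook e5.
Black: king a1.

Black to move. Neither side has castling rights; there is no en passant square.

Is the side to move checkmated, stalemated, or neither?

stalemate

Black to move; black king on a1.
In check: no.
King squares — b1: attacked by Be4; a2: attacked by Ka3; b2: attacked by Ka3.
Legal moves for Black: none.
Not in check and no legal moves → stalemate.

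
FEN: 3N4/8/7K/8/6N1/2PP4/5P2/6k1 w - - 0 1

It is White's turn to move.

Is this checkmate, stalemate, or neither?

neither

White to move; white king on h6.
In check: no.
Legal moves for White: Nf7, Nb7, Ne6, Nc6, Kh7, Kg7, Kg6, Kh5, Kg5, Nf6, Ne5, Ne3, Nh2, d4, c4, f3, f4.
White has 17 legal moves and is not in check → neither.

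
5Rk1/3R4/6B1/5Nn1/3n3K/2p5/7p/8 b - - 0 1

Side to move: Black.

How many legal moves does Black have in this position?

1

Black to move; king on g8.
In check: yes, from the white rook on f8.
Legal moves: Kxf8.
Count: 1.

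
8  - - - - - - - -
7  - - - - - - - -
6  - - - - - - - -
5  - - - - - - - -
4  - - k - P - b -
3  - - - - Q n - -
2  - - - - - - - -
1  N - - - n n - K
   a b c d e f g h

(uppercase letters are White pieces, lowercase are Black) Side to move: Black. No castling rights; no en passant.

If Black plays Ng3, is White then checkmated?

After Ng3: white king on h1; in check: yes, from the black knight on g3.
King squares — g1: attacked by Nf3; g2: attacked by Ne1; h2: attacked by Nf3.
White has no legal moves → checkmate.

yes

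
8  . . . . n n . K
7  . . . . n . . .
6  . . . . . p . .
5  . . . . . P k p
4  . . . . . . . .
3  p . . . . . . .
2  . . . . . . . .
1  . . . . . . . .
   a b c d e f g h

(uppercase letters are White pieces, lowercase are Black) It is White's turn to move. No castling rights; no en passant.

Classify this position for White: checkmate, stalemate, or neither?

White to move; white king on h8.
In check: no.
King squares — g7: attacked by Ne8; h7: attacked by Nf8; g8: attacked by Ne7.
Legal moves for White: none.
Not in check and no legal moves → stalemate.

stalemate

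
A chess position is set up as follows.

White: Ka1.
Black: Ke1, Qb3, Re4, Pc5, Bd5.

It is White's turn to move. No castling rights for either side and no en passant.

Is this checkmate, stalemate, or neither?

White to move; white king on a1.
In check: no.
King squares — b1: attacked by Qb3; a2: attacked by Qb3; b2: attacked by Qb3.
Legal moves for White: none.
Not in check and no legal moves → stalemate.

stalemate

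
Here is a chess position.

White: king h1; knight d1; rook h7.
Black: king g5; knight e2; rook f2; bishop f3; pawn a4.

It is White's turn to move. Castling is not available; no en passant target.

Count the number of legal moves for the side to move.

White to move; king on h1.
In check: yes, from the black bishop on f3.
Legal moves: none.
Count: 0.

0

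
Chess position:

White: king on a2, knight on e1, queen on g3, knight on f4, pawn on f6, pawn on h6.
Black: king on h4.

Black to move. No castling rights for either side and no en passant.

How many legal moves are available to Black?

Black to move; king on h4.
In check: yes, from the white queen on g3.
Legal moves: Kxg3.
Count: 1.

1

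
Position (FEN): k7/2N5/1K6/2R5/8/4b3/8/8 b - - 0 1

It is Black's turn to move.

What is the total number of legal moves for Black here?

Black to move; king on a8.
In check: yes, from the white knight on c7.
Legal moves: Kb8.
Count: 1.

1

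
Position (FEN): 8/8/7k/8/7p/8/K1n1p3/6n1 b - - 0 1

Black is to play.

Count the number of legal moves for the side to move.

Black to move; king on h6.
In check: no.
Legal moves: Kh7, Kg7, Kg6, Kh5, Kg5, Nd4, Nb4+, Ne3, Na3, Ne1, Na1, Nh3, Nf3, h3, e1=Q, e1=R, e1=B, e1=N.
Count: 18.

18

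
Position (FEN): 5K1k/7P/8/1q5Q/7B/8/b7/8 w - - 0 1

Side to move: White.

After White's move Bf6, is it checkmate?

yes

After Bf6: black king on h8; in check: yes, from the white bishop on f6.
King squares — g7: attacked by Bf6; h7: attacked by Qh5; g8: attacked by Ph7.
Black has no legal moves → checkmate.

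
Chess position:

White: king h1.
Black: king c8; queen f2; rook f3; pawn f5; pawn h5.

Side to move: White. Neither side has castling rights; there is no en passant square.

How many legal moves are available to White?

0

White to move; king on h1.
In check: no.
Legal moves: none.
Count: 0.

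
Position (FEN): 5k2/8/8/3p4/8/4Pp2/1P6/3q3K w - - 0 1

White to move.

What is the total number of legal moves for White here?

White to move; king on h1.
In check: yes, from the black queen on d1.
Legal moves: Kh2.
Count: 1.

1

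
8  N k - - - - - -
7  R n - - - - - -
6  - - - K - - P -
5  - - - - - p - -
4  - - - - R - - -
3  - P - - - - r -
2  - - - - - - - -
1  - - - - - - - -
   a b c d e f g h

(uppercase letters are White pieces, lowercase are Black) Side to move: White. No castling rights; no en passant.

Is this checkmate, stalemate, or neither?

White to move; white king on d6.
In check: yes, from the black knight on b7.
King squares — c5: attacked by Nb7; d5: available; e5: available; c6: available; e6: available; c7: attacked by Kb8; d7: available; e7: available.
Legal moves for White: Ke7, Kd7, Ke6, Kc6, Ke5, Kd5, Rxb7+.
White is in check but has 7 legal moves → neither.

neither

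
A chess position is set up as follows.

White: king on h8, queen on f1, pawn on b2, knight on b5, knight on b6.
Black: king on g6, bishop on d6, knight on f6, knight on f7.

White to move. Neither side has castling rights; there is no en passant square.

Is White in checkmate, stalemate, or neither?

checkmate

White to move; white king on h8.
In check: yes, from the black knight on f7.
King squares — g7: attacked by Kg6; h7: attacked by Nf6; g8: attacked by Nf6.
Legal moves for White: none.
In check with no legal moves → checkmate.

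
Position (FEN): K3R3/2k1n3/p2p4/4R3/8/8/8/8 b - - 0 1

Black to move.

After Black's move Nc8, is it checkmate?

no

After Nc8: white king on a8; in check: no.
White is not in check, so this cannot be checkmate.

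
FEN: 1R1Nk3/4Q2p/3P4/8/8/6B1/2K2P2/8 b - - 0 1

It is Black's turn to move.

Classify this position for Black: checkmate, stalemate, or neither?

Black to move; black king on e8.
In check: yes, from the white queen on e7.
King squares — d7: attacked by Qe7; e7: attacked by Pd6; f7: attacked by Qe7; d8: attacked by Qe7; f8: attacked by Qe7.
Legal moves for Black: none.
In check with no legal moves → checkmate.

checkmate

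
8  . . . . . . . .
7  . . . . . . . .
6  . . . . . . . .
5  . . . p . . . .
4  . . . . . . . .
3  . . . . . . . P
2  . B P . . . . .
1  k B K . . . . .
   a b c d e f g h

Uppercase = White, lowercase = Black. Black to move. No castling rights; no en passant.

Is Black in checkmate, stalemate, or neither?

checkmate

Black to move; black king on a1.
In check: yes, from the white bishop on b2.
King squares — b1: attacked by Kc1; a2: attacked by Bb1; b2: attacked by Kc1.
Legal moves for Black: none.
In check with no legal moves → checkmate.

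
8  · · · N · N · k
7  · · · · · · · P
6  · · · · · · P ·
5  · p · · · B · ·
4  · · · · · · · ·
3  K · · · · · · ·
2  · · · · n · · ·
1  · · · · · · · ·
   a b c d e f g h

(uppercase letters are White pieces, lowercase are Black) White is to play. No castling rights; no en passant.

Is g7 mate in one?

After g7: black king on h8; in check: yes, from the white pawn on g7.
Black has 1 legal reply: Kxg7.
In check but a legal move exists → not checkmate.

no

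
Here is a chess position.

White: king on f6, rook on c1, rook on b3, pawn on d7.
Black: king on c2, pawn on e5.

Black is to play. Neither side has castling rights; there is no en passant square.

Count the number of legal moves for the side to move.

3

Black to move; king on c2.
In check: yes, from the white rook on c1.
Legal moves: Kxb3, Kd2, Kxc1.
Count: 3.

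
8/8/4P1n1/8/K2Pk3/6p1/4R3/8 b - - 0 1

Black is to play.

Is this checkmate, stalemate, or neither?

neither

Black to move; black king on e4.
In check: yes, from the white rook on e2.
King squares — d3: available; e3: attacked by Re2; f3: available; d4: available; f4: available; d5: available; e5: attacked by Re2; f5: available.
Legal moves for Black: Kf5, Kd5, Kf4, Kxd4, Kf3, Kd3.
Black is in check but has 6 legal moves → neither.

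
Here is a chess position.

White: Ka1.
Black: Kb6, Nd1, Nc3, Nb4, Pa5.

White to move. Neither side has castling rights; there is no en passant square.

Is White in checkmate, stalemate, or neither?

White to move; white king on a1.
In check: no.
King squares — b1: attacked by Nc3; a2: attacked by Nc3; b2: attacked by Nd1.
Legal moves for White: none.
Not in check and no legal moves → stalemate.

stalemate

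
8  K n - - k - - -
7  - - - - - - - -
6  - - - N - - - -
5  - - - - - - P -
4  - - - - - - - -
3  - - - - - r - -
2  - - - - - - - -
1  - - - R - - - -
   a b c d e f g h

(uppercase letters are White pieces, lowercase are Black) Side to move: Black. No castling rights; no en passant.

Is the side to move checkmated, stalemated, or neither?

neither

Black to move; black king on e8.
In check: yes, from the white knight on d6.
Legal moves for Black: Kf8, Kd8, Ke7, Kd7.
Black is in check but has 4 legal moves → neither.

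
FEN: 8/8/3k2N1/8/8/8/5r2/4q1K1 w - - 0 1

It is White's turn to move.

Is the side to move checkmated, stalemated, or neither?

checkmate

White to move; white king on g1.
In check: yes, from the black queen on e1.
King squares — f1: attacked by Qe1; h1: attacked by Qe1; f2: attacked by Qe1; g2: attacked by Rf2; h2: attacked by Rf2.
Legal moves for White: none.
In check with no legal moves → checkmate.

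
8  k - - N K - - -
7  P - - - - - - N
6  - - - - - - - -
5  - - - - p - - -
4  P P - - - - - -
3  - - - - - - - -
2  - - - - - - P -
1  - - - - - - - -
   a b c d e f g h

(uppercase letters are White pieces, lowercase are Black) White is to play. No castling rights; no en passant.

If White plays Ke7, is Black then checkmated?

no

After Ke7: black king on a8; in check: no.
Black is not in check, so this cannot be checkmate.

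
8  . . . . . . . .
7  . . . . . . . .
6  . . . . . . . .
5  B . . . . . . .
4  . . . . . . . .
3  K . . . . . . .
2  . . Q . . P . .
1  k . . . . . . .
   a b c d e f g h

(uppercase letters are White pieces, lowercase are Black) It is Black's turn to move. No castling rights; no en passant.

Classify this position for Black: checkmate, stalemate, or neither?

stalemate

Black to move; black king on a1.
In check: no.
King squares — b1: attacked by Qc2; a2: attacked by Qc2; b2: attacked by Qc2.
Legal moves for Black: none.
Not in check and no legal moves → stalemate.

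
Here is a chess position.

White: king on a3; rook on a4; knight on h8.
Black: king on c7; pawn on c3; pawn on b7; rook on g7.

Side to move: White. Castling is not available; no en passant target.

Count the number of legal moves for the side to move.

16

White to move; king on a3.
In check: no.
Legal moves: Nf7, Ng6, Ra8, Ra7, Ra6, Ra5, Rh4, Rg4, Rf4, Re4, Rd4, Rc4+, Rb4, Kb4, Kb3, Ka2.
Count: 16.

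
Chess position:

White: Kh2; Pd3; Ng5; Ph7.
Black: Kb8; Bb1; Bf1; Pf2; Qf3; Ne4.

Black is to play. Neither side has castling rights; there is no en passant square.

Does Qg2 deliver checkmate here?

yes

After Qg2: white king on h2; in check: yes, from the black queen on g2.
King squares — g1: attacked by Pf2; h1: attacked by Qg2; g2: attacked by Bf1; g3: attacked by Qg2; h3: attacked by Qg2.
White has no legal moves → checkmate.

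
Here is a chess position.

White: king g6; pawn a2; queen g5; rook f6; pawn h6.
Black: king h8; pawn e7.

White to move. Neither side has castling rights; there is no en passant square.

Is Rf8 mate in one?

After Rf8: black king on h8; in check: yes, from the white rook on f8.
King squares — g7: attacked by Kg6; h7: attacked by Kg6; g8: attacked by Rf8.
Black has no legal moves → checkmate.

yes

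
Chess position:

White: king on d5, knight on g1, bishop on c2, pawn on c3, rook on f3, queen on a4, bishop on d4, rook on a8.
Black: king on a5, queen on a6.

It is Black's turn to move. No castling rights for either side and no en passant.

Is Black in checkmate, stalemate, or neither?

checkmate

Black to move; black king on a5.
In check: yes, from the white queen on a4.
King squares — a4: attacked by Bc2; b4: attacked by Pc3; b5: attacked by Qa4; a6: own queen; b6: attacked by Bd4.
Legal moves for Black: none.
In check with no legal moves → checkmate.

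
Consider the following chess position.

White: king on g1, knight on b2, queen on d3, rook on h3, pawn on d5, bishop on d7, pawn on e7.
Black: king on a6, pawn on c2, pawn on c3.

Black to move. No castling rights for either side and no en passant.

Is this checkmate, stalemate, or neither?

Black to move; black king on a6.
In check: yes, from the white queen on d3.
Legal moves for Black: Kb7, Ka7, Kb6, Ka5.
Black is in check but has 4 legal moves → neither.

neither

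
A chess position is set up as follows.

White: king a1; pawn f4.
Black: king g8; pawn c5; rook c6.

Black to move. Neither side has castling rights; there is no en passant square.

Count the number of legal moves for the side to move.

Black to move; king on g8.
In check: no.
Legal moves: Kh8, Kf8, Kh7, Kg7, Kf7, Rc8, Rc7, Rh6, Rg6, Rf6, Re6, Rd6, Rb6, Ra6+, c4.
Count: 15.

15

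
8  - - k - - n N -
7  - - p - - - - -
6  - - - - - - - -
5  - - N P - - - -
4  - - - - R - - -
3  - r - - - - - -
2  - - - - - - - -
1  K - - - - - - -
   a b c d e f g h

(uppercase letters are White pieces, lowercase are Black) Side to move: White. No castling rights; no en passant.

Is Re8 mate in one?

After Re8: black king on c8; in check: yes, from the white rook on e8.
King squares — b7: attacked by Nc5; c7: own pawn; d7: attacked by Nc5; b8: attacked by Re8; d8: attacked by Re8.
Black has no legal moves → checkmate.

yes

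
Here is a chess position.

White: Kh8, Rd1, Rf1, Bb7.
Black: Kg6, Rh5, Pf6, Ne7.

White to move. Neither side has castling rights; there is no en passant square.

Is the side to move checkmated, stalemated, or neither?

White to move; white king on h8.
In check: yes, from the black rook on h5.
King squares — g7: attacked by Kg6; h7: attacked by Rh5; g8: attacked by Ne7.
Legal moves for White: none.
In check with no legal moves → checkmate.

checkmate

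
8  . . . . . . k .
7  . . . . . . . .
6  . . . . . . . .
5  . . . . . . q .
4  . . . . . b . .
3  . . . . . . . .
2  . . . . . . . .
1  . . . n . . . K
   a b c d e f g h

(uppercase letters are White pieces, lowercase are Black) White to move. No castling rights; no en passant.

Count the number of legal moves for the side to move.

White to move; king on h1.
In check: no.
Legal moves: none.
Count: 0.

0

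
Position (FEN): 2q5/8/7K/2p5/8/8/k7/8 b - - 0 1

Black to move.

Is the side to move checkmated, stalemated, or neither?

Black to move; black king on a2.
In check: no.
Legal moves for Black include: Qh8+, Qg8, Qf8+, Qe8, Qd8, Qb8, Qa8, Qd7, Qc7, Qb7, Qe6+, Qc6+, Qa6+, Qf5, Qg4, Qh3+, Kb3, Ka3, ... (list truncated; more exist).
Black has legal moves and is not in check → neither.

neither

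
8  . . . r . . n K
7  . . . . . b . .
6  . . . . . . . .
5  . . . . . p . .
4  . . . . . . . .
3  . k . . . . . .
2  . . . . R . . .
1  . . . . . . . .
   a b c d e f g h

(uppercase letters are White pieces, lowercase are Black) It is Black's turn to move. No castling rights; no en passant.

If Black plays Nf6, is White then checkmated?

no

After Nf6: white king on h8; in check: yes, from the black rook on d8.
White has 2 legal replies: Kg7, Re8.
In check but a legal move exists → not checkmate.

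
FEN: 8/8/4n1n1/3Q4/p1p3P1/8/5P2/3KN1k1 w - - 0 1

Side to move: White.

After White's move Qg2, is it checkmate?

yes

After Qg2: black king on g1; in check: yes, from the white queen on g2.
King squares — f1: attacked by Qg2; h1: attacked by Qg2; f2: attacked by Qg2; g2: attacked by Ne1; h2: attacked by Qg2.
Black has no legal moves → checkmate.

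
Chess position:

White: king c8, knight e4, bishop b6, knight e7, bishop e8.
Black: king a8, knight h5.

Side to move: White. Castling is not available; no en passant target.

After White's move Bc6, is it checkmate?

yes

After Bc6: black king on a8; in check: yes, from the white bishop on c6.
King squares — a7: attacked by Bb6; b7: attacked by Bc6; b8: attacked by Kc8.
Black has no legal moves → checkmate.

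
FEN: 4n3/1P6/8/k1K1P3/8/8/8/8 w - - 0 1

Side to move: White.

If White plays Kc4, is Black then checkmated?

After Kc4: black king on a5; in check: no.
Black is not in check, so this cannot be checkmate.

no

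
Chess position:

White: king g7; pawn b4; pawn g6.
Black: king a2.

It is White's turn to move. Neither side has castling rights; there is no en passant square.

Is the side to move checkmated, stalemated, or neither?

neither

White to move; white king on g7.
In check: no.
Legal moves for White: Kh8, Kg8, Kf8, Kh7, Kf7, Kh6, Kf6, b5.
White has 8 legal moves and is not in check → neither.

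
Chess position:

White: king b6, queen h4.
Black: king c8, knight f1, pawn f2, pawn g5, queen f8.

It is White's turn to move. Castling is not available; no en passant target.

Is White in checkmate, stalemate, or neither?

neither

White to move; white king on b6.
In check: no.
Legal moves for White include: Ka7, Kc6, Ka6, Kb5, Ka5, Qh8, Qh7, Qh6, Qh5, Qxg5, Qg4+, Qf4, Qe4, Qd4, Qc4+, Qb4, Qa4, Qh3+, ... (list truncated; more exist).
White has legal moves and is not in check → neither.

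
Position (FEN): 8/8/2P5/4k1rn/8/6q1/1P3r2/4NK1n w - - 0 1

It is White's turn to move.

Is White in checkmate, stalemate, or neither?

checkmate

White to move; white king on f1.
In check: yes, from the black rook on f2.
King squares — e1: own knight; g1: attacked by Qg3; e2: attacked by Rf2; f2: attacked by Nh1; g2: attacked by Rf2.
Legal moves for White: none.
In check with no legal moves → checkmate.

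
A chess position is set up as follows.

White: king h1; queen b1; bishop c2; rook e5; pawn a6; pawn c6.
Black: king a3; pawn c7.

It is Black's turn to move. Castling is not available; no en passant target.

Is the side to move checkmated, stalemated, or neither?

stalemate

Black to move; black king on a3.
In check: no.
King squares — a2: attacked by Qb1; b2: attacked by Qb1; b3: attacked by Qb1; a4: attacked by Bc2; b4: attacked by Qb1.
Legal moves for Black: none.
Not in check and no legal moves → stalemate.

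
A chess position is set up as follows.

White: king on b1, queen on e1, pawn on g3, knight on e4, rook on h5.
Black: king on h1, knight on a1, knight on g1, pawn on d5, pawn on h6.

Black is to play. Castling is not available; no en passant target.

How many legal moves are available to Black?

1

Black to move; king on h1.
In check: yes, from the white rook on h5.
Legal moves: Kg2.
Count: 1.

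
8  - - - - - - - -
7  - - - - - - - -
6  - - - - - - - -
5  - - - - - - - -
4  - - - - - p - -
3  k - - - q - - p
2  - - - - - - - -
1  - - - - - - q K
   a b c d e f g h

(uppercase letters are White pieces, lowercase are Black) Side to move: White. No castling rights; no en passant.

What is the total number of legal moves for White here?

0

White to move; king on h1.
In check: yes, from the black queen on g1.
Legal moves: none.
Count: 0.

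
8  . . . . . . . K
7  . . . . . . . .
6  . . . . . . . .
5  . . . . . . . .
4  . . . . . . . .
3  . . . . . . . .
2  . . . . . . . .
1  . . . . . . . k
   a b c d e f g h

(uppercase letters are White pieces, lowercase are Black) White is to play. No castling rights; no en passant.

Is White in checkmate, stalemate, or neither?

White to move; white king on h8.
In check: no.
Legal moves for White: Kg8, Kh7, Kg7.
White has 3 legal moves and is not in check → neither.

neither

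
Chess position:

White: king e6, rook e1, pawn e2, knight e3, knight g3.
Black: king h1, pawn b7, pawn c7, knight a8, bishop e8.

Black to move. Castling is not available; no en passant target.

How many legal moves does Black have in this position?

1

Black to move; king on h1.
In check: yes, from the white rook on e1 and the white knight on g3.
Legal moves: Kh2.
Count: 1.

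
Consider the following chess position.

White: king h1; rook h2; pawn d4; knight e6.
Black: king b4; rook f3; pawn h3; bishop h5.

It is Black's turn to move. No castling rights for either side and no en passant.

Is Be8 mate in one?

After Be8: white king on h1; in check: no.
White is not in check, so this cannot be checkmate.

no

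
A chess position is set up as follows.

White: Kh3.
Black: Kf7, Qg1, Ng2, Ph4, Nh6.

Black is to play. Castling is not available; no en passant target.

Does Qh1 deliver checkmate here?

After Qh1: white king on h3; in check: yes, from the black queen on h1.
King squares — g2: attacked by Qh1; h2: attacked by Qh1; g3: attacked by Ph4; g4: attacked by Nh6; h4: attacked by Qh1.
White has no legal moves → checkmate.

yes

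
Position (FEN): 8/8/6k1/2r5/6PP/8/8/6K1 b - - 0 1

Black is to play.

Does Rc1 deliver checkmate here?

After Rc1: white king on g1; in check: yes, from the black rook on c1.
White has 3 legal replies: Kh2, Kg2, Kf2.
In check but a legal move exists → not checkmate.

no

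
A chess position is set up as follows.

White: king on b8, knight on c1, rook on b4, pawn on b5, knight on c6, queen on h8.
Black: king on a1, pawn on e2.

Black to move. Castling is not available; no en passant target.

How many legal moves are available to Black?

0

Black to move; king on a1.
In check: yes, from the white queen on h8.
Legal moves: none.
Count: 0.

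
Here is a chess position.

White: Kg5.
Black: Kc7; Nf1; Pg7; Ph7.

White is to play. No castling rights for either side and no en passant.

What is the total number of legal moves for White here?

White to move; king on g5.
In check: no.
Legal moves: Kh5, Kf5, Kh4, Kg4, Kf4.
Count: 5.

5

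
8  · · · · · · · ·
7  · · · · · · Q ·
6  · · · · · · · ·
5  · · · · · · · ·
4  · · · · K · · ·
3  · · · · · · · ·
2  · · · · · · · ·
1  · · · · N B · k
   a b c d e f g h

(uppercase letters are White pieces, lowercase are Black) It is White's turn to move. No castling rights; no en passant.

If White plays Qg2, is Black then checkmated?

yes

After Qg2: black king on h1; in check: yes, from the white queen on g2.
King squares — g1: attacked by Qg2; g2: attacked by Ne1; h2: attacked by Qg2.
Black has no legal moves → checkmate.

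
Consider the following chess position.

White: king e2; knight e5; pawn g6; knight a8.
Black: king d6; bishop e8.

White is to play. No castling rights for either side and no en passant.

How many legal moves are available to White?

White to move; king on e2.
In check: no.
Legal moves: Nc7, Nb6, Nf7+, Nd7, Nc6, Ng4, Nc4+, Nf3, Nd3, Kf3, Ke3, Kd3, Kf2, Kd2, Kf1, Ke1, Kd1, g7.
Count: 18.

18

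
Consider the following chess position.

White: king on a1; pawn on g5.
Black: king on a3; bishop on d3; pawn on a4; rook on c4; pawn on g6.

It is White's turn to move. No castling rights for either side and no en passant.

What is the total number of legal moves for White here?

0

White to move; king on a1.
In check: no.
Legal moves: none.
Count: 0.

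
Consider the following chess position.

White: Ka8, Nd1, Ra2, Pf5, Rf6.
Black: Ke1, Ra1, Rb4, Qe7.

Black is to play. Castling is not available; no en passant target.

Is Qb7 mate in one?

yes

After Qb7: white king on a8; in check: yes, from the black queen on b7.
King squares — a7: attacked by Qb7; b7: attacked by Rb4; b8: attacked by Qb7.
White has no legal moves → checkmate.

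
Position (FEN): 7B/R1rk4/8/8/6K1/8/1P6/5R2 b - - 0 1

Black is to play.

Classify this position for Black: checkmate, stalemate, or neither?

Black to move; black king on d7.
In check: no.
Legal moves for Black: Ke8, Kd8, Kc8, Ke7, Ke6, Kd6, Kc6, Rb7, Rxa7.
Black has 9 legal moves and is not in check → neither.

neither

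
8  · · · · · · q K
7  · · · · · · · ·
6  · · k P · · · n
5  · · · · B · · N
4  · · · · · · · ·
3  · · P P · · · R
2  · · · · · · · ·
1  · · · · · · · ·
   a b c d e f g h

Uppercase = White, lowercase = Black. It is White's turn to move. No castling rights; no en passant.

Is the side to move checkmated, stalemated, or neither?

checkmate

White to move; white king on h8.
In check: yes, from the black queen on g8.
King squares — g7: attacked by Qg8; h7: attacked by Qg8; g8: attacked by Nh6.
Legal moves for White: none.
In check with no legal moves → checkmate.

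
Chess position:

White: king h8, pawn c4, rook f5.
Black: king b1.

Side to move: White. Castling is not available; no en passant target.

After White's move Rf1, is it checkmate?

no

After Rf1: black king on b1; in check: yes, from the white rook on f1.
Black has 3 legal replies: Kc2, Kb2, Ka2.
In check but a legal move exists → not checkmate.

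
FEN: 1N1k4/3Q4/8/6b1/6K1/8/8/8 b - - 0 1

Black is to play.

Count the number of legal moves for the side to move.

0

Black to move; king on d8.
In check: yes, from the white queen on d7.
Legal moves: none.
Count: 0.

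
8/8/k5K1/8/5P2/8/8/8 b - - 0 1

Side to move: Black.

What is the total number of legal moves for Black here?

5

Black to move; king on a6.
In check: no.
Legal moves: Kb7, Ka7, Kb6, Kb5, Ka5.
Count: 5.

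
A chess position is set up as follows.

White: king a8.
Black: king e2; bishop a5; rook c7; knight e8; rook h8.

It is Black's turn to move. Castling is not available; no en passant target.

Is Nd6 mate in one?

After Nd6: white king on a8; in check: yes, from the black rook on h8.
King squares — a7: attacked by Rc7; b7: attacked by Nd6; b8: attacked by Rh8.
White has no legal moves → checkmate.

yes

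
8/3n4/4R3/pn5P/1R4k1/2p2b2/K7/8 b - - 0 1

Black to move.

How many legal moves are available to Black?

Black to move; king on g4.
In check: yes, from the white rook on b4.
Legal moves: Kxh5, Kg5, Kf5, Kh3, Kg3, Nd4, Be4, axb4.
Count: 8.

8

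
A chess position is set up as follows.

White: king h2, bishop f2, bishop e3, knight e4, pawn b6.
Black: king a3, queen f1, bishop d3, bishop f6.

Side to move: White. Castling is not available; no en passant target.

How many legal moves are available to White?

20

White to move; king on h2.
In check: no.
Legal moves: Nxf6, Nd6, Ng5, Nc5, Ng3, Nc3, Nd2, Bh6, Bg5, Bc5+, Bf4, Bd4, Bd2, Bc1+, Kg3, Bh4, Bg3, Bg1, Be1, b7.
Count: 20.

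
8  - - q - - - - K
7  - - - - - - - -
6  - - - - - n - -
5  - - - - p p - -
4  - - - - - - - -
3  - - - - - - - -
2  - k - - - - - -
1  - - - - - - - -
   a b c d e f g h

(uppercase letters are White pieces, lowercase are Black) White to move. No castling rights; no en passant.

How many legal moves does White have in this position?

1

White to move; king on h8.
In check: yes, from the black queen on c8.
Legal moves: Kg7.
Count: 1.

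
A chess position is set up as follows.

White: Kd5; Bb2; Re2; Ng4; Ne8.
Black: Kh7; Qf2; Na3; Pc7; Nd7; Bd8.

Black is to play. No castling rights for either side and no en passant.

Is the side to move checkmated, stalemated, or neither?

neither

Black to move; black king on h7.
In check: no.
Legal moves for Black include: Be7, Bf6, Bg5, Bh4, Kg8, Kg6, Nf8, Nb8, Nf6+, Nb6+, Ne5, Nc5, Nb5, Nc4, Nc2, Nb1, Qf8, Qf7+, ... (list truncated; more exist).
Black has legal moves and is not in check → neither.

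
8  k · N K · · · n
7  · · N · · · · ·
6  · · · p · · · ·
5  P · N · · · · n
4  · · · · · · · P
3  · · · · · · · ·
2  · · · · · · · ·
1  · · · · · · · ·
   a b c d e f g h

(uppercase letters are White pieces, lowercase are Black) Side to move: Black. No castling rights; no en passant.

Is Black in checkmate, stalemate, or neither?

neither

Black to move; black king on a8.
In check: yes, from the white knight on c7.
King squares — a7: attacked by Nc8; b7: attacked by Nc5; b8: available.
Legal moves for Black: Kb8.
Black is in check but has 1 legal move → neither.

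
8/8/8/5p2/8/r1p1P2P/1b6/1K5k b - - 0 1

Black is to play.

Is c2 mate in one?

After c2: white king on b1; in check: yes, from the black pawn on c2.
White has 2 legal replies: Kxc2, Kxb2.
In check but a legal move exists → not checkmate.

no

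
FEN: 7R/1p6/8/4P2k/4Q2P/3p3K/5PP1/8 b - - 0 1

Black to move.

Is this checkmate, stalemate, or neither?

Black to move; black king on h5.
In check: yes, from the white rook on h8.
King squares — g4: attacked by Kh3; h4: attacked by Kh3; g5: attacked by Ph4; g6: attacked by Qe4; h6: attacked by Rh8.
Legal moves for Black: none.
In check with no legal moves → checkmate.

checkmate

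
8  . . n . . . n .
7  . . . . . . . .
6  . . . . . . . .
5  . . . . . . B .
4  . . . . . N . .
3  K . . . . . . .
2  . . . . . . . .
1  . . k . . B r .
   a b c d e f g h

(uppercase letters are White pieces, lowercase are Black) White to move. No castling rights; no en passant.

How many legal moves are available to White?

24

White to move; king on a3.
In check: no.
Legal moves: Bd8, Be7, Bh6, Bf6, Bh4, Ng6+, Ne6+, Nh5+, Nd5+, Nh3+, Nd3+, Ng2+, Ne2+, Kb4, Ka4, Kb3, Ka2, Ba6, Bb5, Bc4, Bh3, Bd3, Bg2, Be2.
Count: 24.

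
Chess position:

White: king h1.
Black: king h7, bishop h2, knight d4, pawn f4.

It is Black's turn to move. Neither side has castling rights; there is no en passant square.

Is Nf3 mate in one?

no

After Nf3: white king on h1; in check: no.
White is not in check, so this cannot be checkmate.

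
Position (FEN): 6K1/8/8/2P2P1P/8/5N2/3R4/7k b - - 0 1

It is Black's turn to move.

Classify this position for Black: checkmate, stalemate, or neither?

Black to move; black king on h1.
In check: no.
King squares — g1: attacked by Nf3; g2: attacked by Rd2; h2: attacked by Rd2.
Legal moves for Black: none.
Not in check and no legal moves → stalemate.

stalemate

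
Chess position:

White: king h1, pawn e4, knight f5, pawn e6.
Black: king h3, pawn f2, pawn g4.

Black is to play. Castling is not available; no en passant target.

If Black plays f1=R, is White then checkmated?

yes

After f1=R: white king on h1; in check: yes, from the black rook on f1.
King squares — g1: attacked by Rf1; g2: attacked by Kh3; h2: attacked by Kh3.
White has no legal moves → checkmate.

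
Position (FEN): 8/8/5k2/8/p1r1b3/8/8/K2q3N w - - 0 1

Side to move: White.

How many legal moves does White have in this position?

White to move; king on a1.
In check: yes, from the black queen on d1.
Legal moves: Kb2, Ka2.
Count: 2.

2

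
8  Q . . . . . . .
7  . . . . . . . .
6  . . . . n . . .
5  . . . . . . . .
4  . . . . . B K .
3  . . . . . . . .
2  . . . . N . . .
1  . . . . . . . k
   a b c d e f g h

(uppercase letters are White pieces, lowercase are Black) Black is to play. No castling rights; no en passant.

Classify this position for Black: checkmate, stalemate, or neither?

Black to move; black king on h1.
In check: yes, from the white queen on a8.
King squares — g1: attacked by Ne2; g2: attacked by Qa8; h2: attacked by Bf4.
Legal moves for Black: none.
In check with no legal moves → checkmate.

checkmate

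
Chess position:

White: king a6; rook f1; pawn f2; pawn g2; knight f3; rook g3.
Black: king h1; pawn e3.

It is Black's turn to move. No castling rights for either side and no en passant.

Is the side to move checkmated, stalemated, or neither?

checkmate

Black to move; black king on h1.
In check: yes, from the white rook on f1.
King squares — g1: attacked by Rf1; g2: attacked by Rg3; h2: attacked by Nf3.
Legal moves for Black: none.
In check with no legal moves → checkmate.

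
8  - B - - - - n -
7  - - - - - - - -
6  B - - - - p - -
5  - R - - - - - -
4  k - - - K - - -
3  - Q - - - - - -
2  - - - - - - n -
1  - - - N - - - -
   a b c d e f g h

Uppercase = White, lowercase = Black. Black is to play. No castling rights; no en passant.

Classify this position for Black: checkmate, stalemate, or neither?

checkmate

Black to move; black king on a4.
In check: yes, from the white queen on b3.
King squares — a3: attacked by Qb3; b3: attacked by Rb5; b4: attacked by Qb3; a5: attacked by Rb5; b5: attacked by Qb3.
Legal moves for Black: none.
In check with no legal moves → checkmate.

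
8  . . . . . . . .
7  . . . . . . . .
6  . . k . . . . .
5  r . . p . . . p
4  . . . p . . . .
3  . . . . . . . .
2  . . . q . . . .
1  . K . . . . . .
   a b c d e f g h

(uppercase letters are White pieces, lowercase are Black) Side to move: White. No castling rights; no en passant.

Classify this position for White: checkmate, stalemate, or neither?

White to move; white king on b1.
In check: no.
King squares — a1: attacked by Ra5; c1: attacked by Qd2; a2: attacked by Qd2; b2: attacked by Qd2; c2: attacked by Qd2.
Legal moves for White: none.
Not in check and no legal moves → stalemate.

stalemate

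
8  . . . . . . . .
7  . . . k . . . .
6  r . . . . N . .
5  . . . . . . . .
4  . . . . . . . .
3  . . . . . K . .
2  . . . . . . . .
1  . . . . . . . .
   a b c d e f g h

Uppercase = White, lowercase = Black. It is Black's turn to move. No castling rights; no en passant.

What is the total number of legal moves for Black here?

8

Black to move; king on d7.
In check: yes, from the white knight on f6.
Legal moves: Kd8, Kc8, Ke7, Kc7, Ke6, Kd6, Kc6, Rxf6+.
Count: 8.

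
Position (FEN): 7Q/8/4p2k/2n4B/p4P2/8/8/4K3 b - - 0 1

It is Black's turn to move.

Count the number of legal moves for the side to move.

0

Black to move; king on h6.
In check: yes, from the white queen on h8.
Legal moves: none.
Count: 0.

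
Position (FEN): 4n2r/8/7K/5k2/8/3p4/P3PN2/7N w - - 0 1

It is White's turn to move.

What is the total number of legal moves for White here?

0

White to move; king on h6.
In check: yes, from the black rook on h8.
Legal moves: none.
Count: 0.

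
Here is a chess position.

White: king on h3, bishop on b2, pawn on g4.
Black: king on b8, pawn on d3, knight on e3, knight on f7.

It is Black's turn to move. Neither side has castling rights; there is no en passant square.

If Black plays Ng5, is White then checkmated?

no

After Ng5: white king on h3; in check: yes, from the black knight on g5.
White has 3 legal replies: Kh4, Kg3, Kh2.
In check but a legal move exists → not checkmate.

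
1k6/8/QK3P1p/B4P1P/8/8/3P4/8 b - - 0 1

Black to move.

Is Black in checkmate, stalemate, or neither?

stalemate

Black to move; black king on b8.
In check: no.
King squares — a7: attacked by Qa6; b7: attacked by Qa6; c7: attacked by Kb6; a8: attacked by Qa6; c8: attacked by Qa6.
Legal moves for Black: none.
Not in check and no legal moves → stalemate.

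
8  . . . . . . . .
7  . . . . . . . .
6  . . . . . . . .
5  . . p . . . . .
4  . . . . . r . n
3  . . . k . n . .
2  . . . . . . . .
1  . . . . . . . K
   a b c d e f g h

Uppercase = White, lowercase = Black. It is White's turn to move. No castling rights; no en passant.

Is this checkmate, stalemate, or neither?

stalemate

White to move; white king on h1.
In check: no.
King squares — g1: attacked by Nf3; g2: attacked by Nh4; h2: attacked by Nf3.
Legal moves for White: none.
Not in check and no legal moves → stalemate.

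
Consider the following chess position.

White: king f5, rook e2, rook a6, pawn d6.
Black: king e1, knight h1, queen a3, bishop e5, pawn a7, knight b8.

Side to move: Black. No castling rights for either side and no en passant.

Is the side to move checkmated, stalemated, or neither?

Black to move; black king on e1.
In check: yes, from the white rook on e2.
King squares — d1: available; f1: available; d2: attacked by Re2; e2: available; f2: attacked by Re2.
Legal moves for Black: Kxe2, Kf1, Kd1.
Black is in check but has 3 legal moves → neither.

neither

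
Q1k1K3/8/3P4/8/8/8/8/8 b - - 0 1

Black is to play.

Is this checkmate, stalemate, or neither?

checkmate

Black to move; black king on c8.
In check: yes, from the white queen on a8.
King squares — b7: attacked by Qa8; c7: attacked by Pd6; d7: attacked by Ke8; b8: attacked by Qa8; d8: attacked by Qa8.
Legal moves for Black: none.
In check with no legal moves → checkmate.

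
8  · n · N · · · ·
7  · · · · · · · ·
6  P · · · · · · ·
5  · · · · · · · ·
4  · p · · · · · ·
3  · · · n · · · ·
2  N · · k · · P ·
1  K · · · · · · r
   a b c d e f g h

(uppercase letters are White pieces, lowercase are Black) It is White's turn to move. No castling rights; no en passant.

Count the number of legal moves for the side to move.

White to move; king on a1.
In check: yes, from the black rook on h1.
Legal moves: Nc1.
Count: 1.

1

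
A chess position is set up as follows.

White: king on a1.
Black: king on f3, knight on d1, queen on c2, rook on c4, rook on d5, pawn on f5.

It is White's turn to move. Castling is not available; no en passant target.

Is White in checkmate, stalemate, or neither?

stalemate

White to move; white king on a1.
In check: no.
King squares — b1: attacked by Qc2; a2: attacked by Qc2; b2: attacked by Nd1.
Legal moves for White: none.
Not in check and no legal moves → stalemate.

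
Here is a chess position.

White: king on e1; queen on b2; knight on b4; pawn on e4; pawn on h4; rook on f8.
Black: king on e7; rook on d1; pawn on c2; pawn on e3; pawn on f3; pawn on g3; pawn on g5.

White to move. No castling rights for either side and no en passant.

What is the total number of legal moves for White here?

0

White to move; king on e1.
In check: yes, from the black rook on d1.
Legal moves: none.
Count: 0.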